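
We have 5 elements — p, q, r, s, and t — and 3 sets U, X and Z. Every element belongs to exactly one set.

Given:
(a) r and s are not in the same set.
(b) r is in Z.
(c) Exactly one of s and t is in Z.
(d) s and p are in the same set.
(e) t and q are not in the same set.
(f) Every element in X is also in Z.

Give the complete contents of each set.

U = {p, q, s}; X = {}; Z = {r, t}

From (b): r ∈ Z.
(a): s ∉ Z.
(c) (exactly one): t ∈ Z.
(d): p matches s: p ∉ Z.
(e): q ∉ Z.
(f) contrapositive: p ∉ X.
(f) contrapositive: q ∉ X.
(f) contrapositive: s ∉ X.
Only one set left: p ∈ U.
Only one set left: q ∈ U.
Only one set left: s ∈ U.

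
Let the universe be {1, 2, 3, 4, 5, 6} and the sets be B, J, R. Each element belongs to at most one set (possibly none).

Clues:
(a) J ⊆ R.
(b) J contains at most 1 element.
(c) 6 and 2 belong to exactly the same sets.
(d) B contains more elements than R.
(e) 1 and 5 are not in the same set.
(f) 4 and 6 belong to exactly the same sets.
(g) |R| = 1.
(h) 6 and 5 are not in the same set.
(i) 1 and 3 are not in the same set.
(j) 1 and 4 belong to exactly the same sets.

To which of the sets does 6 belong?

6: B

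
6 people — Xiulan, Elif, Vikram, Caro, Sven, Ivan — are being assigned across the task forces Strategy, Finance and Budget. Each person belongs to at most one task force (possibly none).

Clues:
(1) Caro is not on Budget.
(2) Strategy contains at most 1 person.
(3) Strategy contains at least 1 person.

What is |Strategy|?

1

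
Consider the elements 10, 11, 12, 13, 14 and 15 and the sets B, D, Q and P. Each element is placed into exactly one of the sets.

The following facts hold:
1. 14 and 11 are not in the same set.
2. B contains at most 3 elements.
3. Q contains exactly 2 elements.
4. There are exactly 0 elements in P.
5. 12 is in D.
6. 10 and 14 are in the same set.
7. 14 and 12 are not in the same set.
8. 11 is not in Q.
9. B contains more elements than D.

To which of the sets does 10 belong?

10: Q

From (5): 12 ∈ D.
From (8): 11 ∉ Q.
(4): P already has 0, so the rest are out.
(7): 14 ∉ D.
(6): 10 matches 14: 10 ∉ D.
Suppose 10 ∈ B: no assignment then satisfies all the clues, so 10 ∉ B.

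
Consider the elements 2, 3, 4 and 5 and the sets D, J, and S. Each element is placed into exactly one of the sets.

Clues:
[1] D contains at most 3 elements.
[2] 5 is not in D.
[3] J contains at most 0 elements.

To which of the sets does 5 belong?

From (2): 5 ∉ D.
(3): J already has 0, so the rest are out.
Only one set left: 5 ∈ S.

5: S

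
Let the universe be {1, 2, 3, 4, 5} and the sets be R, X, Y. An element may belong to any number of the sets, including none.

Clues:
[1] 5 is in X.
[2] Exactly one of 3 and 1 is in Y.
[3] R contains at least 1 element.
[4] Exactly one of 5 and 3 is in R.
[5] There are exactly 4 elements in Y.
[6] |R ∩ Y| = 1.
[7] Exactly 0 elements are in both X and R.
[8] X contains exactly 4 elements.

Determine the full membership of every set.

R = {3}; X = {1, 2, 4, 5}; Y = {2, 3, 4, 5}

From (1): 5 ∈ X.
Suppose 1 ∈ R: no assignment then satisfies all the clues, so 1 ∉ R.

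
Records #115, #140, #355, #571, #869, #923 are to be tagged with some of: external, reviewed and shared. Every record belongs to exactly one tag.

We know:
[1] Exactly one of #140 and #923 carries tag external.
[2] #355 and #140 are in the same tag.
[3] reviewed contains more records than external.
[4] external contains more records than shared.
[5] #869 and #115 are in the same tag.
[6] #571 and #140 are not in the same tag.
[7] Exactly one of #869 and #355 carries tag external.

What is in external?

external = {#140, #355}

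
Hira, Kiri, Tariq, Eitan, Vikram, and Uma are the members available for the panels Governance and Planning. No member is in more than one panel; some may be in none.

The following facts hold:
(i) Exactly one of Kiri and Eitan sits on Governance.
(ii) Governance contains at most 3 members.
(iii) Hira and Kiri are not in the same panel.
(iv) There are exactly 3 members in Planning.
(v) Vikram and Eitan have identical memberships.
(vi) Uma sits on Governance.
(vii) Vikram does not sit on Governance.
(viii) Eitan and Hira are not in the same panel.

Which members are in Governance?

From (vi): Uma ∈ Governance.
From (vii): Vikram ∉ Governance.
(v): Eitan matches Vikram: Eitan ∉ Governance.
(i) (exactly one): Kiri ∈ Governance.
(iii): Hira ∉ Governance.
Suppose Tariq ∈ Governance: no assignment then satisfies all the clues, so Tariq ∉ Governance.

Governance = {Kiri, Uma}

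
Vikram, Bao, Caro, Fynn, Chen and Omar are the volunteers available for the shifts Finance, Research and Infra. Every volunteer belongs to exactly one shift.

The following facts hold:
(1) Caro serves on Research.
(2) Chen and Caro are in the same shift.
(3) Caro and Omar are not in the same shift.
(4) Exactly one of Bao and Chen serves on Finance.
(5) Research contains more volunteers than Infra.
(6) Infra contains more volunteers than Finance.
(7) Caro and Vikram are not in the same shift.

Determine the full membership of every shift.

Finance = {Bao}; Research = {Caro, Chen, Fynn}; Infra = {Omar, Vikram}

From (1): Caro ∈ Research.
(2): Chen matches Caro: Chen ∉ Finance.
(2): Chen matches Caro: Chen ∈ Research.
(3): Omar ∉ Research.
(4) (exactly one): Bao ∈ Finance.
(7): Vikram ∉ Research.
Suppose Vikram ∈ Finance: no assignment then satisfies all the clues, so Vikram ∉ Finance.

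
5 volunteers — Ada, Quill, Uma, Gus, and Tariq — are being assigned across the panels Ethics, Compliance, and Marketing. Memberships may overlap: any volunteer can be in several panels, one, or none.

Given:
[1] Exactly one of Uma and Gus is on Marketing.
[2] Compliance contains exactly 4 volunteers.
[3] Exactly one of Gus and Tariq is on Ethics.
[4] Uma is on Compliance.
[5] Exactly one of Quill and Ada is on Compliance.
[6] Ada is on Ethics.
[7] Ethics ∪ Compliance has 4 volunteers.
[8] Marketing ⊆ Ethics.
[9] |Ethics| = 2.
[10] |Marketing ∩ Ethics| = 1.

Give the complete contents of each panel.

Ethics = {Ada, Gus}; Compliance = {Ada, Gus, Tariq, Uma}; Marketing = {Gus}

From (4): Uma ∈ Compliance.
From (6): Ada ∈ Ethics.
Suppose Ada ∉ Compliance: no assignment then satisfies all the clues, so Ada ∈ Compliance.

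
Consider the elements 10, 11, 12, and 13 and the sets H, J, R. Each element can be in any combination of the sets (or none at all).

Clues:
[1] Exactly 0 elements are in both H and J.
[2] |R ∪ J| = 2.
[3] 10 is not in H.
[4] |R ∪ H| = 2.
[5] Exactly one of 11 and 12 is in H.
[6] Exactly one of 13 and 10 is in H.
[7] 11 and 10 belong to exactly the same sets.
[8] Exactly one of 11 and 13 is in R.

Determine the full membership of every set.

H = {12, 13}; J = {}; R = {12, 13}

From (3): 10 ∉ H.
(6) (exactly one): 13 ∈ H.
(7): 11 matches 10: 11 ∉ H.
(5) (exactly one): 12 ∈ H.
Suppose 10 ∈ J: no assignment then satisfies all the clues, so 10 ∉ J.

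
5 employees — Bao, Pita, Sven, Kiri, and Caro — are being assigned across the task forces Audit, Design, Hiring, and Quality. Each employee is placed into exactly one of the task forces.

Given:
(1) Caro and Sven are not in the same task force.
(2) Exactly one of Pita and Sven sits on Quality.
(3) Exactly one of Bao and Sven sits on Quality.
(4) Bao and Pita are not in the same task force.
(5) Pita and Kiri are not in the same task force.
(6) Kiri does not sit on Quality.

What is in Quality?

From (6): Kiri ∉ Quality.
Suppose Bao ∈ Quality: no assignment then satisfies all the clues, so Bao ∉ Quality.

Quality = {Sven}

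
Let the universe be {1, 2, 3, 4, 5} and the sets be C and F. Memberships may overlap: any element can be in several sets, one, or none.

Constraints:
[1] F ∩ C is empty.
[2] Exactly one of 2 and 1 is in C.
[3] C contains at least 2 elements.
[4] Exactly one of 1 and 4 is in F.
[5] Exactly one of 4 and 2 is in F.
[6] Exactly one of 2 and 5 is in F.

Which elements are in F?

F = {4, 5}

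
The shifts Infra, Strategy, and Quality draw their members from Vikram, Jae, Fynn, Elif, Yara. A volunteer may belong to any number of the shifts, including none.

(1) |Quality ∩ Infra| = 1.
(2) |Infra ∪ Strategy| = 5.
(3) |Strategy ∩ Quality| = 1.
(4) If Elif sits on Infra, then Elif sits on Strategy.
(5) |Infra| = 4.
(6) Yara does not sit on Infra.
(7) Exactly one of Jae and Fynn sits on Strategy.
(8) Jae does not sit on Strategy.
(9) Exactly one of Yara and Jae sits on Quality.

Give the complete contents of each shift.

Infra = {Elif, Fynn, Jae, Vikram}; Strategy = {Elif, Fynn, Yara}; Quality = {Vikram, Yara}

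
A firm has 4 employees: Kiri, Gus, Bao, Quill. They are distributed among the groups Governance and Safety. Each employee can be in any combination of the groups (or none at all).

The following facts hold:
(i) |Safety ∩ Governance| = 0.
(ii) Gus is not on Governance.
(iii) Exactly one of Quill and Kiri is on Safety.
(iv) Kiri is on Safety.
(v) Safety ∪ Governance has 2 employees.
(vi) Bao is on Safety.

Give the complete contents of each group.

Governance = {}; Safety = {Bao, Kiri}

From (ii): Gus ∉ Governance.
From (iv): Kiri ∈ Safety.
From (vi): Bao ∈ Safety.
(iii) (exactly one): Quill ∉ Safety.
Suppose Kiri ∈ Governance: no assignment then satisfies all the clues, so Kiri ∉ Governance.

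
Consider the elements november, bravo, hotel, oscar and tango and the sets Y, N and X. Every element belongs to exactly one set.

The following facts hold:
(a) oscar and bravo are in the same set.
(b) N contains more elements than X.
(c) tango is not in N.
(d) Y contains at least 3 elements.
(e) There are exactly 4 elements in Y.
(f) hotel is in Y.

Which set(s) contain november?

november: N

From (c): tango ∉ N.
From (f): hotel ∈ Y.
Suppose november ∈ Y: no assignment then satisfies all the clues, so november ∉ Y.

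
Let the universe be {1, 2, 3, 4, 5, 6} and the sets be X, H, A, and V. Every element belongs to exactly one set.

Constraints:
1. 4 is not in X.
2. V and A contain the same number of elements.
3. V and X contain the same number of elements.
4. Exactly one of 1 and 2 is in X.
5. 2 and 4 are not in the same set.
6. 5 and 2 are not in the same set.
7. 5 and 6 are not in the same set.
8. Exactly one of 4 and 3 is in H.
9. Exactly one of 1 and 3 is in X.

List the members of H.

H = {2, 3, 6}

From (1): 4 ∉ X.
Suppose 1 ∈ H: no assignment then satisfies all the clues, so 1 ∉ H.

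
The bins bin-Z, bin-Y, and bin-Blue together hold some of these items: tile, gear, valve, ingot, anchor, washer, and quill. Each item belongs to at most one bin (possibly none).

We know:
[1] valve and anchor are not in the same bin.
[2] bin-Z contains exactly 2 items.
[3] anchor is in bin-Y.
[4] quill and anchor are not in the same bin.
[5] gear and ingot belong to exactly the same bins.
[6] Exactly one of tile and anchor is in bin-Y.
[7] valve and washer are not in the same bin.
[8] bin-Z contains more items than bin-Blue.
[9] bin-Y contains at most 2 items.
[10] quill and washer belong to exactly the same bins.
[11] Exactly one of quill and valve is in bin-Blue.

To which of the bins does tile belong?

From (3): anchor ∈ bin-Y.
(1): valve ∉ bin-Y.
(4): quill ∉ bin-Y.
(6) (exactly one): tile ∉ bin-Y.
(10): washer matches quill: washer ∉ bin-Y.
Suppose tile ∈ bin-Z: no assignment then satisfies all the clues, so tile ∉ bin-Z.

tile: none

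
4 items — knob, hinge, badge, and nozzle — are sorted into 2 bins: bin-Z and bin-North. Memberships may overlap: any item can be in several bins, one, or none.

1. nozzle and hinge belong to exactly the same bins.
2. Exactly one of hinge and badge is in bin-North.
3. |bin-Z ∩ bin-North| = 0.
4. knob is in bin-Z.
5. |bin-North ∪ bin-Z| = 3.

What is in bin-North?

From (4): knob ∈ bin-Z.
Suppose knob ∈ bin-North: no assignment then satisfies all the clues, so knob ∉ bin-North.

bin-North = {hinge, nozzle}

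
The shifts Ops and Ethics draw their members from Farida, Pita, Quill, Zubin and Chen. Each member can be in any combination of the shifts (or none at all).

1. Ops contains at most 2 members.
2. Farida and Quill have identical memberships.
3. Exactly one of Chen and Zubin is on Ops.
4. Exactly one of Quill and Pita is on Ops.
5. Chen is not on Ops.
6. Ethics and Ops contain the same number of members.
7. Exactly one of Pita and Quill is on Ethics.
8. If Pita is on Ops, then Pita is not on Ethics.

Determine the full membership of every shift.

Ops = {Pita, Zubin}; Ethics = {Farida, Quill}

From (5): Chen ∉ Ops.
(3) (exactly one): Zubin ∈ Ops.
Suppose Farida ∈ Ops: no assignment then satisfies all the clues, so Farida ∉ Ops.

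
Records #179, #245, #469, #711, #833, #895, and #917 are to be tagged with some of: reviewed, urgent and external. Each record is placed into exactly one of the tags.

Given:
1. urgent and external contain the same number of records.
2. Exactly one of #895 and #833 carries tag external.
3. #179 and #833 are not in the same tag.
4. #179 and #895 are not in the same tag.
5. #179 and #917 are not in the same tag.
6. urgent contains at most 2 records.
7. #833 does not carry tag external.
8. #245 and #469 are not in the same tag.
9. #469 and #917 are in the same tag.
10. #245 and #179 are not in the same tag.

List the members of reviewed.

reviewed = {#469, #833, #917}

From (7): #833 ∉ external.
(2) (exactly one): #895 ∈ external.
(4): #179 ∉ external.
Suppose #179 ∈ reviewed: no assignment then satisfies all the clues, so #179 ∉ reviewed.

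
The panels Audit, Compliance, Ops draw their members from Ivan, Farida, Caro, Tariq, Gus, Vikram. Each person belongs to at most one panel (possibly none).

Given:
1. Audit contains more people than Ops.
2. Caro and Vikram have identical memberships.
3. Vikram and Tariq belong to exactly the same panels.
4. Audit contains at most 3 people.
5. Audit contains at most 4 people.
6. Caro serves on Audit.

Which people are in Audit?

Audit = {Caro, Tariq, Vikram}

From (6): Caro ∈ Audit.
(2): Vikram matches Caro: Vikram ∈ Audit.
(3): Tariq matches Vikram: Tariq ∈ Audit.
(4): Audit already has 3, so the rest are out.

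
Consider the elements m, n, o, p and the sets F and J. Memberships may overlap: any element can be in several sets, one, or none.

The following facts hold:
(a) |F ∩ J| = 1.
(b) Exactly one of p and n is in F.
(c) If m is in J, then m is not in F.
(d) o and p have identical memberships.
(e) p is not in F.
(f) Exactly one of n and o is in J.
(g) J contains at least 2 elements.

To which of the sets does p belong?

p: none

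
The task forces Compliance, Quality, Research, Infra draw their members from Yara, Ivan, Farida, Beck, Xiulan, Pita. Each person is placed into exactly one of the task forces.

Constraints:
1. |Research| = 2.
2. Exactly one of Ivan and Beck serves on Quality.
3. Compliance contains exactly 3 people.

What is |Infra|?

0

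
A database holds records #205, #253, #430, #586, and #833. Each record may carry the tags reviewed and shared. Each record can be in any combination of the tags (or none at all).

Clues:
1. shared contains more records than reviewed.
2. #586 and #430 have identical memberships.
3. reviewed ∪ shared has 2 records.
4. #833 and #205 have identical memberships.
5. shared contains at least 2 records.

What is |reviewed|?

0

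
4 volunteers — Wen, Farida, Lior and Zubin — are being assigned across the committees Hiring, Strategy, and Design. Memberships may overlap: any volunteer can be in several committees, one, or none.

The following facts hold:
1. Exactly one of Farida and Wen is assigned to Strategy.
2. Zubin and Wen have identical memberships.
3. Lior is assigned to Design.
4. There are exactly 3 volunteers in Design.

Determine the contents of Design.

Design = {Lior, Wen, Zubin}

From (3): Lior ∈ Design.
Suppose Wen ∉ Design: no assignment then satisfies all the clues, so Wen ∈ Design.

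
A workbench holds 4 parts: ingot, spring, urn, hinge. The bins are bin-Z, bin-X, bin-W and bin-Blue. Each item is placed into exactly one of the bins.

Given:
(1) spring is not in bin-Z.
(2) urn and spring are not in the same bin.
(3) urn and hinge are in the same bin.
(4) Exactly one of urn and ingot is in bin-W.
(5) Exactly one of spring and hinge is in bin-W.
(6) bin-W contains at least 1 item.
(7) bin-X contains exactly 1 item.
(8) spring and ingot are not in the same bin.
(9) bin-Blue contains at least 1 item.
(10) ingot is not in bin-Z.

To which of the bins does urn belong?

From (1): spring ∉ bin-Z.
From (10): ingot ∉ bin-Z.
Suppose urn ∈ bin-Z: no assignment then satisfies all the clues, so urn ∉ bin-Z.

urn: bin-W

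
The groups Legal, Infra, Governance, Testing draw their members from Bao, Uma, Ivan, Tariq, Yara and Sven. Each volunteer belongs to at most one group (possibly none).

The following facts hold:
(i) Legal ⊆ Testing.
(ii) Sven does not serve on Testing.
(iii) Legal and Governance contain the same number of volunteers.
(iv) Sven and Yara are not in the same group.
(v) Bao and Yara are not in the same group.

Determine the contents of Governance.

Governance = {}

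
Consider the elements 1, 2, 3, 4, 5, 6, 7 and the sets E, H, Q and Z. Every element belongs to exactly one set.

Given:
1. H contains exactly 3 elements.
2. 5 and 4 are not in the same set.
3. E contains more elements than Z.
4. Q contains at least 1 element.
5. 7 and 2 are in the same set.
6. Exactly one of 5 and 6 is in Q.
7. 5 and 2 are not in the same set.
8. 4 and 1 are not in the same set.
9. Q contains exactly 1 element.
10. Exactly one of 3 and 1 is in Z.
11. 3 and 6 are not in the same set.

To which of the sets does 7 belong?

7: H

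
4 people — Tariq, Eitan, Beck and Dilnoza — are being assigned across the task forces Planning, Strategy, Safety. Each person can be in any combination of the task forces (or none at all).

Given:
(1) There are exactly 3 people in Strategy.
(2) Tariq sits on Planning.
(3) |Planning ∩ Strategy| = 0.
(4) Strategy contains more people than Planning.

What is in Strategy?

Strategy = {Beck, Dilnoza, Eitan}

From (2): Tariq ∈ Planning.
Suppose Tariq ∈ Strategy: no assignment then satisfies all the clues, so Tariq ∉ Strategy.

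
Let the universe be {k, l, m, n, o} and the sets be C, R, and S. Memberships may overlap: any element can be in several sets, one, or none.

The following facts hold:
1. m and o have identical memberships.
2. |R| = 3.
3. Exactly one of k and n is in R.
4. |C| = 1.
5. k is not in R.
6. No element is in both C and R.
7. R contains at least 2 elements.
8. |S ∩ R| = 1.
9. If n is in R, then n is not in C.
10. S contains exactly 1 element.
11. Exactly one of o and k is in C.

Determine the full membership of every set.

C = {k}; R = {m, n, o}; S = {n}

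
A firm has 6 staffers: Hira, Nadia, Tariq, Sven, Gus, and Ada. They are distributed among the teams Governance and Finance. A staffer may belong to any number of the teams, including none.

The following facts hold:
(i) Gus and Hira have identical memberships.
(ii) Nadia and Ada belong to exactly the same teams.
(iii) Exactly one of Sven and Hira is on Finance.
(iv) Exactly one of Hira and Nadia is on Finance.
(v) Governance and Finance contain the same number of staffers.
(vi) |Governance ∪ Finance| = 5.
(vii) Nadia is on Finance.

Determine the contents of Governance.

Governance = {Gus, Hira, Sven}

From (vii): Nadia ∈ Finance.
(ii): Ada matches Nadia: Ada ∈ Finance.
(iv) (exactly one): Hira ∉ Finance.
(i): Gus matches Hira: Gus ∉ Finance.
(iii) (exactly one): Sven ∈ Finance.
Suppose Hira ∉ Governance: no assignment then satisfies all the clues, so Hira ∈ Governance.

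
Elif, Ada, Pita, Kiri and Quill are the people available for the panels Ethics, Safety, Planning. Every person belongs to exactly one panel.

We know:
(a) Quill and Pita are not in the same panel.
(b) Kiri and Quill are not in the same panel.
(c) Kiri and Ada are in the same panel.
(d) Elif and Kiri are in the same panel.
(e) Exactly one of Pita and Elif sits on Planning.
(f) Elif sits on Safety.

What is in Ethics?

Ethics = {Quill}

From (f): Elif ∈ Safety.
(d): Kiri matches Elif: Kiri ∉ Ethics.
(d): Kiri matches Elif: Kiri ∈ Safety.
(e) (exactly one): Pita ∈ Planning.
(a): Quill ∉ Planning.
(b): Quill ∉ Safety.
(c): Ada matches Kiri: Ada ∉ Ethics.
(c): Ada matches Kiri: Ada ∈ Safety.
Only one panel left: Quill ∈ Ethics.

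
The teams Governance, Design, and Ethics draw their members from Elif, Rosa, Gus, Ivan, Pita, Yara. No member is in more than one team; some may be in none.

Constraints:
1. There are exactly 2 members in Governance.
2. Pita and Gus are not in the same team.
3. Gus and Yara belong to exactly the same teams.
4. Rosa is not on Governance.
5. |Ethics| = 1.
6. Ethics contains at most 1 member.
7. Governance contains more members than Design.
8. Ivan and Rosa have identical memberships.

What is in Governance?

From (4): Rosa ∉ Governance.
(8): Ivan matches Rosa: Ivan ∉ Governance.
Suppose Elif ∈ Governance: no assignment then satisfies all the clues, so Elif ∉ Governance.

Governance = {Gus, Yara}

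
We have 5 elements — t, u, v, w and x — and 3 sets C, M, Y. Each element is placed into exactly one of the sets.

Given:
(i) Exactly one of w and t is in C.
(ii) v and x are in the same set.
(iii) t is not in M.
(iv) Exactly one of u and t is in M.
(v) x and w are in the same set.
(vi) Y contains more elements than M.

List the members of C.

C = {t}

From (iii): t ∉ M.
(iv) (exactly one): u ∈ M.
Suppose t ∉ C: no assignment then satisfies all the clues, so t ∈ C.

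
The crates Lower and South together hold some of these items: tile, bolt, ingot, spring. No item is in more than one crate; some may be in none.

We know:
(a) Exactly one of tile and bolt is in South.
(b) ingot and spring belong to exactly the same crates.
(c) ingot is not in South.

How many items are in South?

1

From (c): ingot ∉ South.
(b): spring matches ingot: spring ∉ South.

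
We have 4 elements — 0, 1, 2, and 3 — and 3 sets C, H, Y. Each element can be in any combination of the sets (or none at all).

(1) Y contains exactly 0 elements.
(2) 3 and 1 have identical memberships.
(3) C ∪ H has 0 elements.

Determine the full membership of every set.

C = {}; H = {}; Y = {}

(1): Y already has 0, so the rest are out.
Suppose 0 ∈ C: no assignment then satisfies all the clues, so 0 ∉ C.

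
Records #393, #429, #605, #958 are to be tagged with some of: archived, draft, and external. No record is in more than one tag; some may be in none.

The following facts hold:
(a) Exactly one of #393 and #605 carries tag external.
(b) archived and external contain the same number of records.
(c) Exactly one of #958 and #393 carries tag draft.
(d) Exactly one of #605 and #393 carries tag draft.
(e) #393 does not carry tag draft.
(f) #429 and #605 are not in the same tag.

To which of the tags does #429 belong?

#429: archived

From (e): #393 ∉ draft.
(c) (exactly one): #958 ∈ draft.
(d) (exactly one): #605 ∈ draft.
(f): #429 ∉ draft.
(a) (exactly one): #393 ∈ external.
Suppose #429 ∉ archived: no assignment then satisfies all the clues, so #429 ∈ archived.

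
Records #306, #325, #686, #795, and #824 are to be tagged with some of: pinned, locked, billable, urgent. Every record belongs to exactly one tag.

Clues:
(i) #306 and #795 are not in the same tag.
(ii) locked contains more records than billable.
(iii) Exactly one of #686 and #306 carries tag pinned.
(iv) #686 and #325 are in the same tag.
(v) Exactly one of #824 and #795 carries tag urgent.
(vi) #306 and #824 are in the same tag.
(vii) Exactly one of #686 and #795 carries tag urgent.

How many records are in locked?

2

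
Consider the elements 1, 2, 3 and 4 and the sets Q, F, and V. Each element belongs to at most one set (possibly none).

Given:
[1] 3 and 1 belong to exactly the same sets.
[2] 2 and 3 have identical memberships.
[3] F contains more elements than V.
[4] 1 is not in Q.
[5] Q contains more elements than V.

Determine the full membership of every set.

Q = {4}; F = {1, 2, 3}; V = {}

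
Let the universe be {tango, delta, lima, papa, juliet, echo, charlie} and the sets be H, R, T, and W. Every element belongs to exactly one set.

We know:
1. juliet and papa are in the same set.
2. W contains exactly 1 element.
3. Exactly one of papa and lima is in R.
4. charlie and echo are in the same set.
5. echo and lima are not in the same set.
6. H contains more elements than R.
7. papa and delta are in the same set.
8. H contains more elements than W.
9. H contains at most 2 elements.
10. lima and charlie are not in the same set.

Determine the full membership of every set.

H = {charlie, echo}; R = {lima}; T = {delta, juliet, papa}; W = {tango}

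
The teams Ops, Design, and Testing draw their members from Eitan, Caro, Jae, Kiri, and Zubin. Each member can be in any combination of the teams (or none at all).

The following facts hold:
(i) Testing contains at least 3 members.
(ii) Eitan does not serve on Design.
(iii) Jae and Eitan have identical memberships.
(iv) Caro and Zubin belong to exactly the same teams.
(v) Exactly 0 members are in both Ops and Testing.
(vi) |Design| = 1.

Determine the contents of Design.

Design = {Kiri}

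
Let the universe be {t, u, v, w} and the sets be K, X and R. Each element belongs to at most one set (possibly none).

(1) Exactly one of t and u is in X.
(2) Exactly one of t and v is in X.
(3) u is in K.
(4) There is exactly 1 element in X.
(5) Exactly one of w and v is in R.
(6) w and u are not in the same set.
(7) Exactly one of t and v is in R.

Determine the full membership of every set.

K = {u}; X = {t}; R = {v}

From (3): u ∈ K.
(1) (exactly one): t ∈ X.
(2) (exactly one): v ∉ X.
(4): X already has 1, so the rest are out.
(6): w ∉ K.
(7) (exactly one): v ∈ R.
(5) (exactly one): w ∉ R.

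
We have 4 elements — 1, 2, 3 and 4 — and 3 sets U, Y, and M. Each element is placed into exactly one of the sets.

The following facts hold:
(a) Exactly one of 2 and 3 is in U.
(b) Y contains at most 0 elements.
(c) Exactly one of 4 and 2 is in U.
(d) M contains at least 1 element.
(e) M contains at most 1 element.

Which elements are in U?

U = {1, 3, 4}

(b): Y already has 0, so the rest are out.
Suppose 1 ∉ U: no assignment then satisfies all the clues, so 1 ∈ U.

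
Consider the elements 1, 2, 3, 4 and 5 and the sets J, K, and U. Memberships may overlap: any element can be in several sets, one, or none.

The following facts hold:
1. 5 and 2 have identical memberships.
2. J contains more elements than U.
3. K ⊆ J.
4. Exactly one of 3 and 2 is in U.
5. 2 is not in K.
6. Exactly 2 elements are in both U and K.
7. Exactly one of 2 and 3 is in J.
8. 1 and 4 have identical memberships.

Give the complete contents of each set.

J = {1, 2, 4, 5}; K = {1, 4}; U = {1, 3, 4}

From (5): 2 ∉ K.
(1): 5 matches 2: 5 ∉ K.
Suppose 1 ∉ J: no assignment then satisfies all the clues, so 1 ∈ J.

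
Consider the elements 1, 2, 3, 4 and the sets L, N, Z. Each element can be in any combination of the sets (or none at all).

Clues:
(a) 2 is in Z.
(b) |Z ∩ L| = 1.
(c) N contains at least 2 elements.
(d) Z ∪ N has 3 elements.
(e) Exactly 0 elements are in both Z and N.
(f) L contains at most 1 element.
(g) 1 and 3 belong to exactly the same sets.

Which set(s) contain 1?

1: N

From (a): 2 ∈ Z.
Suppose 1 ∈ L: no assignment then satisfies all the clues, so 1 ∉ L.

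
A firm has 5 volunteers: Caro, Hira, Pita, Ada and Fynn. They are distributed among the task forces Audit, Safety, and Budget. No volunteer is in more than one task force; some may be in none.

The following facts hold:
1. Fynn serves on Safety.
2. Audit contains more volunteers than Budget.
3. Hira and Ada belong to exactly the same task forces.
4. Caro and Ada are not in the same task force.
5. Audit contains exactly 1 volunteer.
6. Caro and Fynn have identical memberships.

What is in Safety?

Safety = {Caro, Fynn}

From (1): Fynn ∈ Safety.
(6): Caro matches Fynn: Caro ∉ Audit.
(6): Caro matches Fynn: Caro ∈ Safety.
(4): Ada ∉ Safety.
(3): Hira matches Ada: Hira ∉ Safety.
Suppose Pita ∈ Safety: no assignment then satisfies all the clues, so Pita ∉ Safety.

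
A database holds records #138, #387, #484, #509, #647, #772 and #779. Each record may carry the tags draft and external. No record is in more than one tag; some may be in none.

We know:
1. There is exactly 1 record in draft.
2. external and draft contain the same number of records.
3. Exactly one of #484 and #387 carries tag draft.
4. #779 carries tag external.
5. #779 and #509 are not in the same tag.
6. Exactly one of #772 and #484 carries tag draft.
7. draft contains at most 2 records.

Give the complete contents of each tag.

From (4): #779 ∈ external.
(5): #509 ∉ external.
Suppose #138 ∈ draft: no assignment then satisfies all the clues, so #138 ∉ draft.

draft = {#484}; external = {#779}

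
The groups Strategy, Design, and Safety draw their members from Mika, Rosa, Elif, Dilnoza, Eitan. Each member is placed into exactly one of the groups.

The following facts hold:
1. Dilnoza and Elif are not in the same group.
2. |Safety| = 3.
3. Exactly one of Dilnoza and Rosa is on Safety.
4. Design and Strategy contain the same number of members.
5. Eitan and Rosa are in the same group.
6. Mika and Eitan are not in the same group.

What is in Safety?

Safety = {Eitan, Elif, Rosa}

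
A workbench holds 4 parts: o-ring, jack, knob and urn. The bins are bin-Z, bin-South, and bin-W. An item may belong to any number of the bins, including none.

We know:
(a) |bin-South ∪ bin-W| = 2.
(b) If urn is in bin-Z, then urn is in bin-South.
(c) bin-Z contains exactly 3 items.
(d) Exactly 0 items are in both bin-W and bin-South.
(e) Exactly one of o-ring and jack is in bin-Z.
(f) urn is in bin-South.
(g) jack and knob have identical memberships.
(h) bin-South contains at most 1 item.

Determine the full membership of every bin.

bin-Z = {jack, knob, urn}; bin-South = {urn}; bin-W = {o-ring}

From (f): urn ∈ bin-South.
(h): bin-South already has 1, so the rest are out.
Suppose o-ring ∈ bin-Z: no assignment then satisfies all the clues, so o-ring ∉ bin-Z.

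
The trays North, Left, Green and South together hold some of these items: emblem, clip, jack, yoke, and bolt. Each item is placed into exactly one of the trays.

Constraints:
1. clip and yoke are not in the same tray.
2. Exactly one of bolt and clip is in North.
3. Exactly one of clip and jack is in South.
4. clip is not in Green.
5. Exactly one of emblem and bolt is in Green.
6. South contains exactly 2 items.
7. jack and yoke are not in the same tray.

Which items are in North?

North = {clip}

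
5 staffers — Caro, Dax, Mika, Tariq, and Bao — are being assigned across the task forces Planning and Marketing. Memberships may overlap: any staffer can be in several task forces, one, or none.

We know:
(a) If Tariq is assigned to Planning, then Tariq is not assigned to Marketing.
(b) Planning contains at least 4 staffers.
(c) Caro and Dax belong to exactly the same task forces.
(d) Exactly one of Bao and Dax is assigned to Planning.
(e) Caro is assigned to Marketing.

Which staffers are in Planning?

Planning = {Caro, Dax, Mika, Tariq}

From (e): Caro ∈ Marketing.
(c): Dax matches Caro: Dax ∈ Marketing.
Suppose Caro ∉ Planning: no assignment then satisfies all the clues, so Caro ∈ Planning.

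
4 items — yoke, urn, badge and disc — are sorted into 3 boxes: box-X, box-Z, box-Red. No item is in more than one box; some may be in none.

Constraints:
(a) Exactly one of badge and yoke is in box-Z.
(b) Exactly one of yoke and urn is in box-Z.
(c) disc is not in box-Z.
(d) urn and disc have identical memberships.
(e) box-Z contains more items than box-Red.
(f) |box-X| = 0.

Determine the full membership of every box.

box-X = {}; box-Z = {yoke}; box-Red = {}

From (c): disc ∉ box-Z.
(d): urn matches disc: urn ∉ box-Z.
(f): box-X already has 0, so the rest are out.
(b) (exactly one): yoke ∈ box-Z.
(a) (exactly one): badge ∉ box-Z.
Suppose urn ∈ box-Red: no assignment then satisfies all the clues, so urn ∉ box-Red.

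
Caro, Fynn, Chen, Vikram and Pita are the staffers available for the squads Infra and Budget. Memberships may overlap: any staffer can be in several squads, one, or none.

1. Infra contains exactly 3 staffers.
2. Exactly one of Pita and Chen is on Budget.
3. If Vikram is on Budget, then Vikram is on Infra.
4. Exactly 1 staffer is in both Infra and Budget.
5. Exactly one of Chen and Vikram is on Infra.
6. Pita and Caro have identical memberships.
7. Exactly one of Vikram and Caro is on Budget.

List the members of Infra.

Infra = {Caro, Pita, Vikram}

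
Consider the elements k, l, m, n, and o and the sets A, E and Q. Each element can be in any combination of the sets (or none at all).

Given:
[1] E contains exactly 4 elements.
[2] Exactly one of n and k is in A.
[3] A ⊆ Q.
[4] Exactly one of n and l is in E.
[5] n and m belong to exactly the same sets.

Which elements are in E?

E = {k, m, n, o}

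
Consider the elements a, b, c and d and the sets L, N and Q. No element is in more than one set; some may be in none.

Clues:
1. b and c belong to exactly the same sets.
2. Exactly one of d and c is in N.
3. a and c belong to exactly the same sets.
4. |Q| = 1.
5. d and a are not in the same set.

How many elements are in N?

3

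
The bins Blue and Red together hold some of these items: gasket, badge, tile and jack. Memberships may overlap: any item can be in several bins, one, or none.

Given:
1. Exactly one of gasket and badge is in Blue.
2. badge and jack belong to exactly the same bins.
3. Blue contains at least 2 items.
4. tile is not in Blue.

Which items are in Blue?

Blue = {badge, jack}

From (4): tile ∉ Blue.
Suppose gasket ∈ Blue: no assignment then satisfies all the clues, so gasket ∉ Blue.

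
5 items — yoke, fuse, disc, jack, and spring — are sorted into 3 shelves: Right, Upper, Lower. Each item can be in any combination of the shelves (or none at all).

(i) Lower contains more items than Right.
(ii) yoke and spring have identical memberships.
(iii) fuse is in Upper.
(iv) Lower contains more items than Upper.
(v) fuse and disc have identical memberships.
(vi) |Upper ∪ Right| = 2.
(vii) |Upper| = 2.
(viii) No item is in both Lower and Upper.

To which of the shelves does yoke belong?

yoke: Lower

From (iii): fuse ∈ Upper.
(v): disc matches fuse: disc ∈ Upper.
(vii): Upper already has 2, so the rest are out.
(viii) (disjoint): fuse ∉ Lower.
(viii) (disjoint): disc ∉ Lower.
Suppose yoke ∈ Right: no assignment then satisfies all the clues, so yoke ∉ Right.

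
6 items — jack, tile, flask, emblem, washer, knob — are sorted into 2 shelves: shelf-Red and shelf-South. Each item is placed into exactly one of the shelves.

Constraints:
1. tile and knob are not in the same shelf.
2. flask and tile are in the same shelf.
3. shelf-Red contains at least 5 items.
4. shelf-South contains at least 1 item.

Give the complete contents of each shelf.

shelf-Red = {emblem, flask, jack, tile, washer}; shelf-South = {knob}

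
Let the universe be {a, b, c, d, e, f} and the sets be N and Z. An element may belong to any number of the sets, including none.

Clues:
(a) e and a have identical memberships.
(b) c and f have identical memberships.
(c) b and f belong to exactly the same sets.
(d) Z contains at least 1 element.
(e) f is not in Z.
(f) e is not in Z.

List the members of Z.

From (e): f ∉ Z.
From (f): e ∉ Z.
(a): a matches e: a ∉ Z.
(b): c matches f: c ∉ Z.
(c): b matches f: b ∉ Z.
(d): only 1 candidates remain for Z, so all are in.

Z = {d}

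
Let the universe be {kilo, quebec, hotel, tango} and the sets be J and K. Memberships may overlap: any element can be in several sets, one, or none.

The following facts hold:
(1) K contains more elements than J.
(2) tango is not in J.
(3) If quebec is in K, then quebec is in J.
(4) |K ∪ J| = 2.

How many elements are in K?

2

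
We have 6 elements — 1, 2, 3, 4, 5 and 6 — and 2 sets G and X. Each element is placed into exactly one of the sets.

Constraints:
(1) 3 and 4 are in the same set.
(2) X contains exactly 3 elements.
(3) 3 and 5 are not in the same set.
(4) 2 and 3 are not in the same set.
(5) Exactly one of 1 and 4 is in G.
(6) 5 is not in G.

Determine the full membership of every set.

G = {3, 4, 6}; X = {1, 2, 5}

From (6): 5 ∉ G.
Only one set left: 5 ∈ X.
(3): 3 ∉ X.
Only one set left: 3 ∈ G.
(1): 4 matches 3: 4 ∈ G.
(4): 2 ∉ G.
(5) (exactly one): 1 ∉ G.
Only one set left: 1 ∈ X.
Only one set left: 2 ∈ X.
(2): X already has 3, so the rest are out.
Only one set left: 6 ∈ G.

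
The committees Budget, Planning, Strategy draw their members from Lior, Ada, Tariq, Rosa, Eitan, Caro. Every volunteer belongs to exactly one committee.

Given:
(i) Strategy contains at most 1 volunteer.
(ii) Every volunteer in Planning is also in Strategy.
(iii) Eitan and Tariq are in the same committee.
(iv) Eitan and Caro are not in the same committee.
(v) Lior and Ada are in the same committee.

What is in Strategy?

Strategy = {Caro}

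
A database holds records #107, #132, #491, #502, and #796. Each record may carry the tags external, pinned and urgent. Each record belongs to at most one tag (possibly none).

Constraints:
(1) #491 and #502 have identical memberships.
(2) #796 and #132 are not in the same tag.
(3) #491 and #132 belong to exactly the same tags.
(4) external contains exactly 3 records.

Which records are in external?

external = {#132, #491, #502}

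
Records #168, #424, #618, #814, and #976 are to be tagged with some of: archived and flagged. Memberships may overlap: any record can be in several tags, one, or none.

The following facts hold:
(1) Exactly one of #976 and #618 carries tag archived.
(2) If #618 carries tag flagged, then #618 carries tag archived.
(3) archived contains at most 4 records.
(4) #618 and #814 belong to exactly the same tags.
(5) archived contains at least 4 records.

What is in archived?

archived = {#168, #424, #618, #814}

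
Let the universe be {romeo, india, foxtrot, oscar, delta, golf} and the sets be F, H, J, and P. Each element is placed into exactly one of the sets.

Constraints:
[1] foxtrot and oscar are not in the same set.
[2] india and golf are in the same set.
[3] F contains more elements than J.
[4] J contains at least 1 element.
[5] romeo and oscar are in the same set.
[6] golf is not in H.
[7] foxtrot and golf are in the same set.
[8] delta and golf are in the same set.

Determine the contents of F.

F = {delta, foxtrot, golf, india}

From (6): golf ∉ H.
(2): india matches golf: india ∉ H.
(7): foxtrot matches golf: foxtrot ∉ H.
(8): delta matches golf: delta ∉ H.
Suppose romeo ∈ F: no assignment then satisfies all the clues, so romeo ∉ F.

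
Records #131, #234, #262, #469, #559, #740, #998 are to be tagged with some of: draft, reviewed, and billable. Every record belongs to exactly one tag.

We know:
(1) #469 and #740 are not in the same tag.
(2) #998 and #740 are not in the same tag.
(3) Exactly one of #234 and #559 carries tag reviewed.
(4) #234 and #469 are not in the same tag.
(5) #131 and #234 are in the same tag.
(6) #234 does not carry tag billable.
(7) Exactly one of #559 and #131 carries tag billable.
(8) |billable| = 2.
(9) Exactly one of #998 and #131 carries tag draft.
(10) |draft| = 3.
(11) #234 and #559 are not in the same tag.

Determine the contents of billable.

From (6): #234 ∉ billable.
(5): #131 matches #234: #131 ∉ billable.
(7) (exactly one): #559 ∈ billable.
(3) (exactly one): #234 ∈ reviewed.
(4): #469 ∉ reviewed.
(5): #131 matches #234: #131 ∉ draft.
(5): #131 matches #234: #131 ∈ reviewed.
(9) (exactly one): #998 ∈ draft.
(2): #740 ∉ draft.
(10): only 3 candidates remain for draft, so all are in.
(8): only 2 candidates remain for billable, so all are in.

billable = {#559, #740}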